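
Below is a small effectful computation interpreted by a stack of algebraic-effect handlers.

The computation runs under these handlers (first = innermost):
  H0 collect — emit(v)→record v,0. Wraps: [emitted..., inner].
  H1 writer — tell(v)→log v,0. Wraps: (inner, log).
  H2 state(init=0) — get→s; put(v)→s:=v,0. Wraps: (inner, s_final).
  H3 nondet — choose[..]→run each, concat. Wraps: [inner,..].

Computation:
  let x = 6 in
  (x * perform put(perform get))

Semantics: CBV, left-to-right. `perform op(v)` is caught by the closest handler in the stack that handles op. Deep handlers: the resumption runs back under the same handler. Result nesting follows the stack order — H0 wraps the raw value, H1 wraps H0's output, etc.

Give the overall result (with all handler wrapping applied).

Step-by-step:
get @ H2 ⇒ 0
put(0) @ H2 ⇒ s:=0
H0 returns [0]
H1 returns ([0], ())
H2 returns (([0], ()), 0)
H3 returns [(([0], ()), 0)]
= [(([0], ()), 0)]

Answer: [(([0], ()), 0)]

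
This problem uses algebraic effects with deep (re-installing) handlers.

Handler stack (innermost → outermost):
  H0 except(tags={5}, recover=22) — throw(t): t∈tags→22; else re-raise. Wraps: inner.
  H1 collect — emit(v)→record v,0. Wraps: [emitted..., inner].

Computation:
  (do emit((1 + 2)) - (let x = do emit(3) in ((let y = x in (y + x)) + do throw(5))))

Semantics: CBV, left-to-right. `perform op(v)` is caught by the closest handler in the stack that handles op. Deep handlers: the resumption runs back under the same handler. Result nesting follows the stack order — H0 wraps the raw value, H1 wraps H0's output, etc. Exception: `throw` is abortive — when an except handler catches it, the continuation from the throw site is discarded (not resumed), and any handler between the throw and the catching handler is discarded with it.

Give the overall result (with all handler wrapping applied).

Answer: [3, 3, 22]

Evaluation trace:
emit(3) @ H1 ⇒ out+=3
emit(3) @ H1 ⇒ out+=3
throw(5) @ H0 caught ⇒ 22
H1 returns [3, 3, 22]
= [3, 3, 22]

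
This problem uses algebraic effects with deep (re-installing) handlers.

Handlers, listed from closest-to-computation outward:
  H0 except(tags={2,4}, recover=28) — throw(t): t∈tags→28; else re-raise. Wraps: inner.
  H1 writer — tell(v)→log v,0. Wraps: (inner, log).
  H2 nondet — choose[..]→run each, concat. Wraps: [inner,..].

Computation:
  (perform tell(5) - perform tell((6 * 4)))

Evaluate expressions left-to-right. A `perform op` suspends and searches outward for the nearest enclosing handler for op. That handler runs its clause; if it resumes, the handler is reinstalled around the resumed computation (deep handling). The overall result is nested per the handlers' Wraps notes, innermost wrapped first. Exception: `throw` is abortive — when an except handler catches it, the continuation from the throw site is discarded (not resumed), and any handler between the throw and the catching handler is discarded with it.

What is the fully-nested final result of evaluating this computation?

Step-by-step:
tell(5) @ H1 ⇒ log+=5
tell(24) @ H1 ⇒ log+=24
H0 returns 0
H1 returns (0, (5, 24))
H2 returns [(0, (5, 24))]
= [(0, (5, 24))]

Answer: [(0, (5, 24))]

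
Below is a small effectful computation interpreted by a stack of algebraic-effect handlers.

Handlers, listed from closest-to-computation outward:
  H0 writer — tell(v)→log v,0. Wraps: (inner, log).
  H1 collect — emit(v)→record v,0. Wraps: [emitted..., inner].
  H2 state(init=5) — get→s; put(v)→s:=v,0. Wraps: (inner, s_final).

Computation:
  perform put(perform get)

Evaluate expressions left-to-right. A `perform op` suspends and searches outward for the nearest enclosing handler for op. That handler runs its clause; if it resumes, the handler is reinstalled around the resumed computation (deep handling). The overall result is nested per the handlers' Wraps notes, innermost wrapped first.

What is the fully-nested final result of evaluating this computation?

Answer: ([(0, ())], 5)

Evaluation trace:
get @ H2 ⇒ 5
put(5) @ H2 ⇒ s:=5
H0 returns (0, ())
H1 returns [(0, ())]
H2 returns ([(0, ())], 5)
= ([(0, ())], 5)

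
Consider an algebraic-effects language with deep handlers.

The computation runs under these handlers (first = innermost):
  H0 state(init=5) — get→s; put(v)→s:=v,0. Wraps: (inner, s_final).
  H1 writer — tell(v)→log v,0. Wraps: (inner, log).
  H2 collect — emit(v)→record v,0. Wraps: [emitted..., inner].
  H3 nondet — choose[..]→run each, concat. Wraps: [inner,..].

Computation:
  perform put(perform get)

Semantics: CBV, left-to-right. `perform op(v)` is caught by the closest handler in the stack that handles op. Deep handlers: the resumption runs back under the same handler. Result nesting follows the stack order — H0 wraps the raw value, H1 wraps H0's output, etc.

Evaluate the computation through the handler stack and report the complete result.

Answer: [[((0, 5), ())]]

Working:
get @ H0 ⇒ 5
put(5) @ H0 ⇒ s:=5
H0 returns (0, 5)
H1 returns ((0, 5), ())
H2 returns [((0, 5), ())]
H3 returns [[((0, 5), ())]]
= [[((0, 5), ())]]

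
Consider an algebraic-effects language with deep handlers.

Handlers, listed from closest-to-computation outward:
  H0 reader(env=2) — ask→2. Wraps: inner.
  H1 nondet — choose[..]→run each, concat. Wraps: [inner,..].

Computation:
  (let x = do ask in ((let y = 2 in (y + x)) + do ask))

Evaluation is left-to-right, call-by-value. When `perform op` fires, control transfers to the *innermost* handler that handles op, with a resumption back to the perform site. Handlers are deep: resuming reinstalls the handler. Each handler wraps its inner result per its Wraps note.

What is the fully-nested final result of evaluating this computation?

Evaluation trace:
ask @ H0 ⇒ 2
ask @ H0 ⇒ 2
H0 returns 6
H1 returns [6]
= [6]

Answer: [6]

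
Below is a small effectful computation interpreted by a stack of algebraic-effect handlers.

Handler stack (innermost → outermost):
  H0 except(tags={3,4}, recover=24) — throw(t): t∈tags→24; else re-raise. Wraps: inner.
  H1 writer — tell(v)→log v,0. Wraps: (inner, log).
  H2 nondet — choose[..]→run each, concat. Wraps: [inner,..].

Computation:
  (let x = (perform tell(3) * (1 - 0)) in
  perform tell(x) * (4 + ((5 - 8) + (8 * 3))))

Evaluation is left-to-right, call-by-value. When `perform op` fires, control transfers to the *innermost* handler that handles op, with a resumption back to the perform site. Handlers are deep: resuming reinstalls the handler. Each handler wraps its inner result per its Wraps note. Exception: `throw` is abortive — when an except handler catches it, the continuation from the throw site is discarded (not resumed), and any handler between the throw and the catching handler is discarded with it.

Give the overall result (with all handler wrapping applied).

Step-by-step:
tell(3) @ H1 ⇒ log+=3
tell(0) @ H1 ⇒ log+=0
H0 returns 0
H1 returns (0, (3, 0))
H2 returns [(0, (3, 0))]
= [(0, (3, 0))]

Answer: [(0, (3, 0))]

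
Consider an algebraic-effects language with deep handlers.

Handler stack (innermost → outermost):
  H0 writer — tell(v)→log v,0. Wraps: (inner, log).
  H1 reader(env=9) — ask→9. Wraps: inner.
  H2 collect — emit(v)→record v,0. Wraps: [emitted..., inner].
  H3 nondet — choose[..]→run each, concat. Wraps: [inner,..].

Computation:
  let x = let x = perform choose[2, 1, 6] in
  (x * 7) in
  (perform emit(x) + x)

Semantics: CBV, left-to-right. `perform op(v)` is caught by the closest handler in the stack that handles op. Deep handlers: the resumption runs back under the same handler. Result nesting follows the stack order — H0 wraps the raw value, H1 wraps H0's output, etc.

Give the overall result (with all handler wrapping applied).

Answer: [[14, (14, ())], [7, (7, ())], [42, (42, ())]]

Evaluation trace:
choose[2, 1, 6] @ H3
  branch[0] choose=2:
    emit(14) @ H2 ⇒ out+=14
    H0 returns (14, ())
    H1 returns (14, ())
    H2 returns [14, (14, ())]
    H3 returns [[14, (14, ())]]
  branch[1] choose=1:
    emit(7) @ H2 ⇒ out+=7
    H0 returns (7, ())
    H1 returns (7, ())
    H2 returns [7, (7, ())]
    H3 returns [[7, (7, ())]]
  branch[2] choose=6:
    emit(42) @ H2 ⇒ out+=42
    H0 returns (42, ())
    H1 returns (42, ())
    H2 returns [42, (42, ())]
    H3 returns [[42, (42, ())]]
= [[14, (14, ())], [7, (7, ())], [42, (42, ())]]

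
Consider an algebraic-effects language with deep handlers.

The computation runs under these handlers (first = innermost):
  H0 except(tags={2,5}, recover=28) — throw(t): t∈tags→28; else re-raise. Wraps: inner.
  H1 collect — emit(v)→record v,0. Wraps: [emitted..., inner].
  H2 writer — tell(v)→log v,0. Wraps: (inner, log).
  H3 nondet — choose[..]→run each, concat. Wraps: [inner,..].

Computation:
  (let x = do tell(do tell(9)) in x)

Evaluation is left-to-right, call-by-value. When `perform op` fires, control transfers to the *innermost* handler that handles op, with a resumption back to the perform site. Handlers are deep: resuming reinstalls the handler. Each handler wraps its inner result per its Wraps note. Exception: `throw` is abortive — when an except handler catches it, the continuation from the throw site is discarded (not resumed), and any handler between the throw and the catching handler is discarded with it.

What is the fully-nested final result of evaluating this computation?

Evaluation trace:
tell(9) @ H2 ⇒ log+=9
tell(0) @ H2 ⇒ log+=0
H0 returns 0
H1 returns [0]
H2 returns ([0], (9, 0))
H3 returns [([0], (9, 0))]
= [([0], (9, 0))]

Answer: [([0], (9, 0))]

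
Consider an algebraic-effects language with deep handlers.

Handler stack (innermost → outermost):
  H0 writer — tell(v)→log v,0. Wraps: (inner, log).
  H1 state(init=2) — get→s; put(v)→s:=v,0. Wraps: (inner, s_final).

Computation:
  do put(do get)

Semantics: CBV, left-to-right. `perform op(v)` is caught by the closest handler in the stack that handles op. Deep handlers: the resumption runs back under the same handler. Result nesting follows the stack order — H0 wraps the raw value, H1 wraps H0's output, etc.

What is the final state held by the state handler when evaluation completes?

Answer: 2

Evaluation trace:
get @ H1 ⇒ 2
put(2) @ H1 ⇒ s:=2
H0 returns (0, ())
H1 returns ((0, ()), 2)
= ((0, ()), 2)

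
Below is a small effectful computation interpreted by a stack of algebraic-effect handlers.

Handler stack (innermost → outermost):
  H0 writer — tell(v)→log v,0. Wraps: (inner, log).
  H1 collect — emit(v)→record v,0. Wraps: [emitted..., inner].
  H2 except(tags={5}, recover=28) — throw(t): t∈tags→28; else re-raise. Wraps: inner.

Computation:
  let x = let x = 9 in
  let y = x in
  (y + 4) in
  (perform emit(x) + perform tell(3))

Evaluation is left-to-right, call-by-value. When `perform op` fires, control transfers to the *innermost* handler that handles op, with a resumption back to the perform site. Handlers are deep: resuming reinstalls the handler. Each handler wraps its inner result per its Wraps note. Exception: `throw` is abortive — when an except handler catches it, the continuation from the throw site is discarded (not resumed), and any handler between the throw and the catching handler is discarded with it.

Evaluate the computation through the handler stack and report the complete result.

Answer: [13, (0, (3))]

Evaluation trace:
emit(13) @ H1 ⇒ out+=13
tell(3) @ H0 ⇒ log+=3
H0 returns (0, (3))
H1 returns [13, (0, (3))]
H2 returns [13, (0, (3))]
= [13, (0, (3))]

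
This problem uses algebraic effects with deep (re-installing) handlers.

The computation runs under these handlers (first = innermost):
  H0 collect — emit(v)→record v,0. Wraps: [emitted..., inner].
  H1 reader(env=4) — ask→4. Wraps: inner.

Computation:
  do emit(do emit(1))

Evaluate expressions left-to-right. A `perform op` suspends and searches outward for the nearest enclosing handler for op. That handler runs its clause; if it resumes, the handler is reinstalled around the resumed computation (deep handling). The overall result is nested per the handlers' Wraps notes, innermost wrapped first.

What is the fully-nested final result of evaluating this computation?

Answer: [1, 0, 0]

Step-by-step:
emit(1) @ H0 ⇒ out+=1
emit(0) @ H0 ⇒ out+=0
H0 returns [1, 0, 0]
H1 returns [1, 0, 0]
= [1, 0, 0]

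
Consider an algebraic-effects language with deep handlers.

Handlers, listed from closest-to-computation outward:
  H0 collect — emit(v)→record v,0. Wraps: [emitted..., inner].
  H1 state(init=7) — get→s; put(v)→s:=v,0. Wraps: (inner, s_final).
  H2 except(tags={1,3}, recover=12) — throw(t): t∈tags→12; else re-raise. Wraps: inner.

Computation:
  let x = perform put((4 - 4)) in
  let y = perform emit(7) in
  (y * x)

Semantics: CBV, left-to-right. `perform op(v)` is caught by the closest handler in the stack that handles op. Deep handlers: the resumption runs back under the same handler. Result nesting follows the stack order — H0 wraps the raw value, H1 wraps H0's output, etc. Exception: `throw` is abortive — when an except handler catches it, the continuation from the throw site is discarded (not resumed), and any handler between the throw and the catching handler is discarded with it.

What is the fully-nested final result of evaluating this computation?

Step-by-step:
put(0) @ H1 ⇒ s:=0
emit(7) @ H0 ⇒ out+=7
H0 returns [7, 0]
H1 returns ([7, 0], 0)
H2 returns ([7, 0], 0)
= ([7, 0], 0)

Answer: ([7, 0], 0)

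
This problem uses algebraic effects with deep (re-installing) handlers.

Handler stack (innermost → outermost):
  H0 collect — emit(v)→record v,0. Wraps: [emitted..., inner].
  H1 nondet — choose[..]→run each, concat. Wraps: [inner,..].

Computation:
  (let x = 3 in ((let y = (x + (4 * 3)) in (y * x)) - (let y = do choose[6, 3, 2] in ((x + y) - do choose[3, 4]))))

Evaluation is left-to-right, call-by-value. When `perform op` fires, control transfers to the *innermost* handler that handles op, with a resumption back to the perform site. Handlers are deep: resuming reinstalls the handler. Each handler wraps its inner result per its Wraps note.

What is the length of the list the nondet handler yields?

Answer: 6

Working:
choose[6, 3, 2] @ H1
  branch[0] choose=6:
    choose[3, 4] @ H1
      branch[0] choose=3:
        H0 returns [39]
        H1 returns [[39]]
      branch[1] choose=4:
        H0 returns [40]
        H1 returns [[40]]
  branch[1] choose=3:
    choose[3, 4] @ H1
      branch[0] choose=3:
        H0 returns [42]
        H1 returns [[42]]
      branch[1] choose=4:
        H0 returns [43]
        H1 returns [[43]]
  branch[2] choose=2:
    choose[3, 4] @ H1
      branch[0] choose=3:
        H0 returns [43]
        H1 returns [[43]]
      branch[1] choose=4:
        H0 returns [44]
        H1 returns [[44]]
= [[39], [40], [42], [43], [43], [44]]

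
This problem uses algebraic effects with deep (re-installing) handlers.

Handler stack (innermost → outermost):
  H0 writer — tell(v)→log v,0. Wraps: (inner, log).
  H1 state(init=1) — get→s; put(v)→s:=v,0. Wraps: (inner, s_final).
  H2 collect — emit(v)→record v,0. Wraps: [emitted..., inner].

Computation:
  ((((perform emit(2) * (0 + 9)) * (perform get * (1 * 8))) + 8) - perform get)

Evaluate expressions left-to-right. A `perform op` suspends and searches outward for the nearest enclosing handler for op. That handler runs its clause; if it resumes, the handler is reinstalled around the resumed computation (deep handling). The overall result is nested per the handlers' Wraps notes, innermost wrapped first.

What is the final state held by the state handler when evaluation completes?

Evaluation trace:
emit(2) @ H2 ⇒ out+=2
get @ H1 ⇒ 1
get @ H1 ⇒ 1
H0 returns (7, ())
H1 returns ((7, ()), 1)
H2 returns [2, ((7, ()), 1)]
= [2, ((7, ()), 1)]

Answer: 1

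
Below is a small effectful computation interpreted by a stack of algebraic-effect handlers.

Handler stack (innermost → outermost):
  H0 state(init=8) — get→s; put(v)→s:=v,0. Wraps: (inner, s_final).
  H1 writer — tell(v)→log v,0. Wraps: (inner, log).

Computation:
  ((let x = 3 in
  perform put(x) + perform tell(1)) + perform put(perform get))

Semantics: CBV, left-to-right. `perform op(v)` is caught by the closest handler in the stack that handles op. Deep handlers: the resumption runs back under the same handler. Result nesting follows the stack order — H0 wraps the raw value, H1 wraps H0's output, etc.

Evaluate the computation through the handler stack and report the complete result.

Answer: ((0, 3), (1))

Step-by-step:
put(3) @ H0 ⇒ s:=3
tell(1) @ H1 ⇒ log+=1
get @ H0 ⇒ 3
put(3) @ H0 ⇒ s:=3
H0 returns (0, 3)
H1 returns ((0, 3), (1))
= ((0, 3), (1))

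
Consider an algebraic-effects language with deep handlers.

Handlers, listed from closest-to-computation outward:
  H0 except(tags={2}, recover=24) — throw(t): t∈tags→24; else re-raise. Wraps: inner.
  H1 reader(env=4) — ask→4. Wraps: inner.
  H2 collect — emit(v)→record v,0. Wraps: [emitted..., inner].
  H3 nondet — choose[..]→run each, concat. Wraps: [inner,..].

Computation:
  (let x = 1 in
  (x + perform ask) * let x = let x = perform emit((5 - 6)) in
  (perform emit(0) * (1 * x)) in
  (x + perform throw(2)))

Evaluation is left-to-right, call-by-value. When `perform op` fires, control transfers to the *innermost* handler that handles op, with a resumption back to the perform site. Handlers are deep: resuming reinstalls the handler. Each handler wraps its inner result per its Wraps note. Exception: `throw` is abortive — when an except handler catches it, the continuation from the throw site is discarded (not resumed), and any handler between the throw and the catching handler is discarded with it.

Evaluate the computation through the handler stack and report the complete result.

Evaluation trace:
ask @ H1 ⇒ 4
emit(-1) @ H2 ⇒ out+=-1
emit(0) @ H2 ⇒ out+=0
throw(2) @ H0 caught ⇒ 24
H1 returns 24
H2 returns [-1, 0, 24]
H3 returns [[-1, 0, 24]]
= [[-1, 0, 24]]

Answer: [[-1, 0, 24]]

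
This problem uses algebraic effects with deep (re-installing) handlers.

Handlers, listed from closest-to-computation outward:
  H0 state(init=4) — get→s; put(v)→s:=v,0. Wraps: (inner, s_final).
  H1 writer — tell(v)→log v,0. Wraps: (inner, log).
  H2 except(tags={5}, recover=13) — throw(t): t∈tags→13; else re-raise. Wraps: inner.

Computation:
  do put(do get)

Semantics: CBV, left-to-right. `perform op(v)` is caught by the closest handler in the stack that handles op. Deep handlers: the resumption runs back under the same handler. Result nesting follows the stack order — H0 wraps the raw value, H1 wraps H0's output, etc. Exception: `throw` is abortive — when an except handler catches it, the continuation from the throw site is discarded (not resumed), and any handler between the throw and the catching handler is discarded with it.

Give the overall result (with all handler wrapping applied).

Working:
get @ H0 ⇒ 4
put(4) @ H0 ⇒ s:=4
H0 returns (0, 4)
H1 returns ((0, 4), ())
H2 returns ((0, 4), ())
= ((0, 4), ())

Answer: ((0, 4), ())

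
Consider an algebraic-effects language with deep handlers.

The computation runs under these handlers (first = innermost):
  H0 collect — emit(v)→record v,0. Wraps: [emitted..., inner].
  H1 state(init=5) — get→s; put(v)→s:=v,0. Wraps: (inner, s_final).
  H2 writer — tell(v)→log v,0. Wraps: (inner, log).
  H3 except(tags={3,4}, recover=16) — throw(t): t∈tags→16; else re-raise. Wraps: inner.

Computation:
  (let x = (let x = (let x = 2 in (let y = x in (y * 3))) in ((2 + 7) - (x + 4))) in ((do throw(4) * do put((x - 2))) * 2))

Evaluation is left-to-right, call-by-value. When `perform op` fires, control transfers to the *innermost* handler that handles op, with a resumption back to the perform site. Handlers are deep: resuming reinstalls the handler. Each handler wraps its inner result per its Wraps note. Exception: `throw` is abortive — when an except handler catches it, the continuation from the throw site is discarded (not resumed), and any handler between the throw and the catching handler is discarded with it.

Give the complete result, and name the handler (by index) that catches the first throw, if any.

Working:
throw(4) @ H3 caught ⇒ 16
= 16

Answer: 16 ; first throw caught by: H3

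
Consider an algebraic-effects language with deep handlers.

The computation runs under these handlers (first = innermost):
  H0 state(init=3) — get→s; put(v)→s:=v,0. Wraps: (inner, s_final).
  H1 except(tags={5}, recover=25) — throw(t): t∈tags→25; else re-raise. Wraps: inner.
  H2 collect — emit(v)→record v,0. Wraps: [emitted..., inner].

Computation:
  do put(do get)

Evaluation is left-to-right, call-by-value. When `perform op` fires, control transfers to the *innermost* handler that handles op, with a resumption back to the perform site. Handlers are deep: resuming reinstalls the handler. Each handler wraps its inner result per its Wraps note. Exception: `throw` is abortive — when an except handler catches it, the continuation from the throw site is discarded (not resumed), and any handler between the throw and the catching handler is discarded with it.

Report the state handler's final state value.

Answer: 3

Evaluation trace:
get @ H0 ⇒ 3
put(3) @ H0 ⇒ s:=3
H0 returns (0, 3)
H1 returns (0, 3)
H2 returns [(0, 3)]
= [(0, 3)]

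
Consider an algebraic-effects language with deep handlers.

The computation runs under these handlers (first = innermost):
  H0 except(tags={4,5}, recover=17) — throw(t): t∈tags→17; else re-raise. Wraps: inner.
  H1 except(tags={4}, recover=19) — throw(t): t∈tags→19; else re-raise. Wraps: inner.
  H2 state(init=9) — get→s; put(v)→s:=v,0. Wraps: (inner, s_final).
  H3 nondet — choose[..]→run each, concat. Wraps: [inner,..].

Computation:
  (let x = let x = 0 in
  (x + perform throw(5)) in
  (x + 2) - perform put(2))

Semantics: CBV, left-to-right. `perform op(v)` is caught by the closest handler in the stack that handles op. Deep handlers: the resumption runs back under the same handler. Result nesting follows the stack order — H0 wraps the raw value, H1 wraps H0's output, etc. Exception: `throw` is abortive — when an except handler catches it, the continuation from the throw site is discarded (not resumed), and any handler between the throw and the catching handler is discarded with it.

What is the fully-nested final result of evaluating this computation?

Answer: [(17, 9)]

Working:
throw(5) @ H0 caught ⇒ 17
H1 returns 17
H2 returns (17, 9)
H3 returns [(17, 9)]
= [(17, 9)]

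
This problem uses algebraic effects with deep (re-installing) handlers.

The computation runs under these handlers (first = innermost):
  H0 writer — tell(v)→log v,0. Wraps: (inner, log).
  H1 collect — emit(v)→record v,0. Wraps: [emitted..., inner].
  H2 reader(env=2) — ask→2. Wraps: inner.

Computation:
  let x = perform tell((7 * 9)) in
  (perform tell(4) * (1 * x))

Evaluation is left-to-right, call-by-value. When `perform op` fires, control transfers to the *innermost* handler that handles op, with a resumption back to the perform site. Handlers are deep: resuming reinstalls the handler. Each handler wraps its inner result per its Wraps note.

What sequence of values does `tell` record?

Evaluation trace:
tell(63) @ H0 ⇒ log+=63
tell(4) @ H0 ⇒ log+=4
H0 returns (0, (63, 4))
H1 returns [(0, (63, 4))]
H2 returns [(0, (63, 4))]
= [(0, (63, 4))]

Answer: (63, 4)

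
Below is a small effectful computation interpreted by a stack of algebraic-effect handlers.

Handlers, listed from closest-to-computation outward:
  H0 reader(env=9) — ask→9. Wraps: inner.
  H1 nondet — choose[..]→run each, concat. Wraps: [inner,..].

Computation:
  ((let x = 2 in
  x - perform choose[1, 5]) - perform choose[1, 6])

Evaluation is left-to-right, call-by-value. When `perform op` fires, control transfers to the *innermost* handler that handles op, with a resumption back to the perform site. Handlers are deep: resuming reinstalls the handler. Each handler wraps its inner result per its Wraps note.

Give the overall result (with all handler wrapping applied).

Evaluation trace:
choose[1, 5] @ H1
  branch[0] choose=1:
    choose[1, 6] @ H1
      branch[0] choose=1:
        H0 returns 0
        H1 returns [0]
      branch[1] choose=6:
        H0 returns -5
        H1 returns [-5]
  branch[1] choose=5:
    choose[1, 6] @ H1
      branch[0] choose=1:
        H0 returns -4
        H1 returns [-4]
      branch[1] choose=6:
        H0 returns -9
        H1 returns [-9]
= [0, -5, -4, -9]

Answer: [0, -5, -4, -9]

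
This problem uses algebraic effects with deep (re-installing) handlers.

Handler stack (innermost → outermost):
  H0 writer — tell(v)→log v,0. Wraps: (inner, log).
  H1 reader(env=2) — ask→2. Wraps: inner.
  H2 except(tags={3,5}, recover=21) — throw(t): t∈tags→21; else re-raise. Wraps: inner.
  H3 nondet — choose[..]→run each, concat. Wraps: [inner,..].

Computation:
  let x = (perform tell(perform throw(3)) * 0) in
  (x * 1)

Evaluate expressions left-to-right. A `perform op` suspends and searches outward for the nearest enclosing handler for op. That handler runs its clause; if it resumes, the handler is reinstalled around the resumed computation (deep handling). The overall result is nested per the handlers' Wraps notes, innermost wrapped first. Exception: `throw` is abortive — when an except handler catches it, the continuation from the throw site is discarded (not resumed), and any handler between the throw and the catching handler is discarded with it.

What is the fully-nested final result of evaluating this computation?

Answer: [21]

Step-by-step:
throw(3) @ H2 caught ⇒ 21
H3 returns [21]
= [21]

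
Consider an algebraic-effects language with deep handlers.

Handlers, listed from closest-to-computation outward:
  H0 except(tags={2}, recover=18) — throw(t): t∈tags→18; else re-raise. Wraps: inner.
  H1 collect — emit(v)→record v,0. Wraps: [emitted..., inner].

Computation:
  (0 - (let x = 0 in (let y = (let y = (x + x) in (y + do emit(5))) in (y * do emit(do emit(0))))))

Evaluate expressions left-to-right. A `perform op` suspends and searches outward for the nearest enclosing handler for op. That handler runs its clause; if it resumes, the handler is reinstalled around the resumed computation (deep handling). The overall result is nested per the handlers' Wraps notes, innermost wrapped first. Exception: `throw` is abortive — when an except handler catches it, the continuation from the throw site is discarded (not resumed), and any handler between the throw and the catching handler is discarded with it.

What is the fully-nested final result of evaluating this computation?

Step-by-step:
emit(5) @ H1 ⇒ out+=5
emit(0) @ H1 ⇒ out+=0
emit(0) @ H1 ⇒ out+=0
H0 returns 0
H1 returns [5, 0, 0, 0]
= [5, 0, 0, 0]

Answer: [5, 0, 0, 0]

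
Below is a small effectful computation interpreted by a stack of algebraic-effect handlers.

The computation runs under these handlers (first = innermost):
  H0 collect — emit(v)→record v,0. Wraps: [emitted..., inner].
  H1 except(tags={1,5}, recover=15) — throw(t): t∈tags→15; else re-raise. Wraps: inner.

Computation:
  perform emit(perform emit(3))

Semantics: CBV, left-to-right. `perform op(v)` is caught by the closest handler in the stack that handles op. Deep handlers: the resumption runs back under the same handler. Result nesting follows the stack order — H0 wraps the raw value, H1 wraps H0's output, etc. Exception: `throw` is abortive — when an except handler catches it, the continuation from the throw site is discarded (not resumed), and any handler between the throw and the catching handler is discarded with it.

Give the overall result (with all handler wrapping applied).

Step-by-step:
emit(3) @ H0 ⇒ out+=3
emit(0) @ H0 ⇒ out+=0
H0 returns [3, 0, 0]
H1 returns [3, 0, 0]
= [3, 0, 0]

Answer: [3, 0, 0]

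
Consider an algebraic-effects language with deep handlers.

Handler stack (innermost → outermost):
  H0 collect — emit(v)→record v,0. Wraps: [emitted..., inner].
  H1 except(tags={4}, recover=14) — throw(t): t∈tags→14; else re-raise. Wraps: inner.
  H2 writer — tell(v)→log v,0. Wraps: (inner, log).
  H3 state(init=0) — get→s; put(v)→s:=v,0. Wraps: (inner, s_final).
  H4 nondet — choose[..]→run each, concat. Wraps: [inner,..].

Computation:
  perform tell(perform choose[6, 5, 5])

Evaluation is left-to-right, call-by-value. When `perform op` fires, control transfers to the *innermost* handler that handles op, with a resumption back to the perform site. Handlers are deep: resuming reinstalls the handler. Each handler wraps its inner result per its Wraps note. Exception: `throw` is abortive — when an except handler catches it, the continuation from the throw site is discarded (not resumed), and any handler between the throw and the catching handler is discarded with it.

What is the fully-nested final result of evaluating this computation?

Evaluation trace:
choose[6, 5, 5] @ H4
  branch[0] choose=6:
    tell(6) @ H2 ⇒ log+=6
    H0 returns [0]
    H1 returns [0]
    H2 returns ([0], (6))
    H3 returns (([0], (6)), 0)
    H4 returns [(([0], (6)), 0)]
  branch[1] choose=5:
    tell(5) @ H2 ⇒ log+=5
    H0 returns [0]
    H1 returns [0]
    H2 returns ([0], (5))
    H3 returns (([0], (5)), 0)
    H4 returns [(([0], (5)), 0)]
  branch[2] choose=5:
    tell(5) @ H2 ⇒ log+=5
    H0 returns [0]
    H1 returns [0]
    H2 returns ([0], (5))
    H3 returns (([0], (5)), 0)
    H4 returns [(([0], (5)), 0)]
= [(([0], (6)), 0), (([0], (5)), 0), (([0], (5)), 0)]

Answer: [(([0], (6)), 0), (([0], (5)), 0), (([0], (5)), 0)]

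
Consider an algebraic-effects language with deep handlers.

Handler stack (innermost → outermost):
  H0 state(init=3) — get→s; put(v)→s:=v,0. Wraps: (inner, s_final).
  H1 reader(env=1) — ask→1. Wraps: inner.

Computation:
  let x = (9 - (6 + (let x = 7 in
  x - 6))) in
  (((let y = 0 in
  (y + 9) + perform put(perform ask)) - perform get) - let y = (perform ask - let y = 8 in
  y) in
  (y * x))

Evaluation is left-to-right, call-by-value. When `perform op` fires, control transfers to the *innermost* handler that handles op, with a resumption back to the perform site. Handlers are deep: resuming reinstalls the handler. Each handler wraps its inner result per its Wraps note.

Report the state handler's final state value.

Answer: 1

Step-by-step:
ask @ H1 ⇒ 1
put(1) @ H0 ⇒ s:=1
get @ H0 ⇒ 1
ask @ H1 ⇒ 1
H0 returns (22, 1)
H1 returns (22, 1)
= (22, 1)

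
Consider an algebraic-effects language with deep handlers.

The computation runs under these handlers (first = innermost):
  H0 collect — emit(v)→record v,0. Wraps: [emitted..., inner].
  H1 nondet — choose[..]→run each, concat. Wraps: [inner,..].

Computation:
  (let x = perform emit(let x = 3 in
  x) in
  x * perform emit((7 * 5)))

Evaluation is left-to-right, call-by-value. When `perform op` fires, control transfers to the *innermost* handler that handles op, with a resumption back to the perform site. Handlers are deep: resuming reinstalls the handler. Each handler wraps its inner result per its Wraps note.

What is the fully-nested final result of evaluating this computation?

Answer: [[3, 35, 0]]

Evaluation trace:
emit(3) @ H0 ⇒ out+=3
emit(35) @ H0 ⇒ out+=35
H0 returns [3, 35, 0]
H1 returns [[3, 35, 0]]
= [[3, 35, 0]]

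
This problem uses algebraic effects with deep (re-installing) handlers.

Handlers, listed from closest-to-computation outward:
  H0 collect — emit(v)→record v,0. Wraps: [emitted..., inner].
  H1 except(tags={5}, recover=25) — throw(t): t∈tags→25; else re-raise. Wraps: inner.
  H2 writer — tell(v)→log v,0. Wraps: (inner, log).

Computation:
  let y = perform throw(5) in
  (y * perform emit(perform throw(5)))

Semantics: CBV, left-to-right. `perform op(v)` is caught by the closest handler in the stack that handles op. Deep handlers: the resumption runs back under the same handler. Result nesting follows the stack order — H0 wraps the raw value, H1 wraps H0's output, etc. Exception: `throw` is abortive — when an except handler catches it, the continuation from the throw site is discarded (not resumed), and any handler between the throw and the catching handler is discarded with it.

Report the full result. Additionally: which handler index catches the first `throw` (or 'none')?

Working:
throw(5) @ H1 caught ⇒ 25
H2 returns (25, ())
= (25, ())

Answer: (25, ()) ; first throw caught by: H1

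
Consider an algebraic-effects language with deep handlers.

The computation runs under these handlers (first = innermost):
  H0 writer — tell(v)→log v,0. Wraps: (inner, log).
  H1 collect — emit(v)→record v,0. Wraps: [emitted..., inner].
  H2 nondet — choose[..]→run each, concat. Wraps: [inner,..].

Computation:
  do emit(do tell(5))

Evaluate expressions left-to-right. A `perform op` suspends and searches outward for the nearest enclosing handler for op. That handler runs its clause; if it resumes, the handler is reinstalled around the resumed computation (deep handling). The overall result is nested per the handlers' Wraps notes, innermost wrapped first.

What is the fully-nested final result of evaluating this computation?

Working:
tell(5) @ H0 ⇒ log+=5
emit(0) @ H1 ⇒ out+=0
H0 returns (0, (5))
H1 returns [0, (0, (5))]
H2 returns [[0, (0, (5))]]
= [[0, (0, (5))]]

Answer: [[0, (0, (5))]]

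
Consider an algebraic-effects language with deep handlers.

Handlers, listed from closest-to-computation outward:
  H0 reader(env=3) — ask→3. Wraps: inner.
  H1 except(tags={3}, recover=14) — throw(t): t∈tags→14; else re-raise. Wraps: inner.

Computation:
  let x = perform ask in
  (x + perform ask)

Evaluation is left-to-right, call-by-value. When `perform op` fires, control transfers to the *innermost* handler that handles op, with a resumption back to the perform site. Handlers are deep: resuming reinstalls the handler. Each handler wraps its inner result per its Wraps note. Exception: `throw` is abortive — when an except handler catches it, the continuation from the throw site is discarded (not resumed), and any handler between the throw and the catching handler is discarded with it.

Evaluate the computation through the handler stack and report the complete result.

Evaluation trace:
ask @ H0 ⇒ 3
ask @ H0 ⇒ 3
H0 returns 6
H1 returns 6
= 6

Answer: 6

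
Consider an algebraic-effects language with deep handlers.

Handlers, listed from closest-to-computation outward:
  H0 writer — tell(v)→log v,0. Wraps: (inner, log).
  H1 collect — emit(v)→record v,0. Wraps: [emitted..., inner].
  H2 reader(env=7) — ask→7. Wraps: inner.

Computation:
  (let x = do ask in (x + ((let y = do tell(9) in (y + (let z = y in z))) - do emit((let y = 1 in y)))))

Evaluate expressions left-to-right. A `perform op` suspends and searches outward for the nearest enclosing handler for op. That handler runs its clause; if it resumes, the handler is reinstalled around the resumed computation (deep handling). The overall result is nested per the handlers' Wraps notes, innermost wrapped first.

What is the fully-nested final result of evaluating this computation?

Answer: [1, (7, (9))]

Working:
ask @ H2 ⇒ 7
tell(9) @ H0 ⇒ log+=9
emit(1) @ H1 ⇒ out+=1
H0 returns (7, (9))
H1 returns [1, (7, (9))]
H2 returns [1, (7, (9))]
= [1, (7, (9))]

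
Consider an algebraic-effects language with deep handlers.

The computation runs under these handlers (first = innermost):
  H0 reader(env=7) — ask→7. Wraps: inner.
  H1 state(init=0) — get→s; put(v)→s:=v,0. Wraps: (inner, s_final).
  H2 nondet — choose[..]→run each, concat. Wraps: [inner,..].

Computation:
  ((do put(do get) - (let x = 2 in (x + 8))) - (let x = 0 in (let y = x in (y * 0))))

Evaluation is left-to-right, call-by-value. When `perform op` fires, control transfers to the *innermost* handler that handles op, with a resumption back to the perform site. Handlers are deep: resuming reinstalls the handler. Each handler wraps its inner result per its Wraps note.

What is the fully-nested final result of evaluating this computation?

Step-by-step:
get @ H1 ⇒ 0
put(0) @ H1 ⇒ s:=0
H0 returns -10
H1 returns (-10, 0)
H2 returns [(-10, 0)]
= [(-10, 0)]

Answer: [(-10, 0)]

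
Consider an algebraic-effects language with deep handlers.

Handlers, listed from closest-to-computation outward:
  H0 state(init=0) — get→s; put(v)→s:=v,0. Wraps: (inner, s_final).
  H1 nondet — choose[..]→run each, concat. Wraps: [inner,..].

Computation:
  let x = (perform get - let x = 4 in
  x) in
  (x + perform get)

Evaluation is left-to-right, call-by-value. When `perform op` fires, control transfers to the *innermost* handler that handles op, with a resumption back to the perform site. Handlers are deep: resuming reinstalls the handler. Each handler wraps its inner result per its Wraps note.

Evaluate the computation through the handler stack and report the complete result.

Answer: [(-4, 0)]

Evaluation trace:
get @ H0 ⇒ 0
get @ H0 ⇒ 0
H0 returns (-4, 0)
H1 returns [(-4, 0)]
= [(-4, 0)]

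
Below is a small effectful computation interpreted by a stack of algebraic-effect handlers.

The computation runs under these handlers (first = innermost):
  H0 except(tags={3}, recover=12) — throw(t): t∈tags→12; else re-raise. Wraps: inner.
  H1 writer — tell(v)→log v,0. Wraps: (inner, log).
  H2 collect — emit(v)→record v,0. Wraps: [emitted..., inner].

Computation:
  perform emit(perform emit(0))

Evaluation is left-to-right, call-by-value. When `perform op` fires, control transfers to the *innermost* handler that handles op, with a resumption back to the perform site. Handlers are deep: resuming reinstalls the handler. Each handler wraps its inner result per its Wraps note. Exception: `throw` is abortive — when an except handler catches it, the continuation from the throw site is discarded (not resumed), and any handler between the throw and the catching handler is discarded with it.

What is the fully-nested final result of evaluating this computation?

Step-by-step:
emit(0) @ H2 ⇒ out+=0
emit(0) @ H2 ⇒ out+=0
H0 returns 0
H1 returns (0, ())
H2 returns [0, 0, (0, ())]
= [0, 0, (0, ())]

Answer: [0, 0, (0, ())]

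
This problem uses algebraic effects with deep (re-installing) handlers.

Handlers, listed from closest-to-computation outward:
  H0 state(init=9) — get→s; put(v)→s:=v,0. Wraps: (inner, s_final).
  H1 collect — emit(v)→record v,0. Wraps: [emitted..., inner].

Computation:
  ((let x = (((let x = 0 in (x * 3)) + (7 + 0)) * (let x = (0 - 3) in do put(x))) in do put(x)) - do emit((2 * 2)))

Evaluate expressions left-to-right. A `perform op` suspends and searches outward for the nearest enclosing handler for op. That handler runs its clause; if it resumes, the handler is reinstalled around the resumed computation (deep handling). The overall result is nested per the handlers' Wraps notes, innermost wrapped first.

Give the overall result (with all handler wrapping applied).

Working:
put(-3) @ H0 ⇒ s:=-3
put(0) @ H0 ⇒ s:=0
emit(4) @ H1 ⇒ out+=4
H0 returns (0, 0)
H1 returns [4, (0, 0)]
= [4, (0, 0)]

Answer: [4, (0, 0)]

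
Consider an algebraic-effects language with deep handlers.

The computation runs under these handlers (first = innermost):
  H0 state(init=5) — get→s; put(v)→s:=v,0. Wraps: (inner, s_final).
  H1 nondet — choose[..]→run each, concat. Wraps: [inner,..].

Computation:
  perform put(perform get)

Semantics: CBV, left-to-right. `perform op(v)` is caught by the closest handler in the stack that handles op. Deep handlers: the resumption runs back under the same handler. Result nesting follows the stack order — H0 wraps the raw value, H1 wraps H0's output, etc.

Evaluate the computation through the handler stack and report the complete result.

Evaluation trace:
get @ H0 ⇒ 5
put(5) @ H0 ⇒ s:=5
H0 returns (0, 5)
H1 returns [(0, 5)]
= [(0, 5)]

Answer: [(0, 5)]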